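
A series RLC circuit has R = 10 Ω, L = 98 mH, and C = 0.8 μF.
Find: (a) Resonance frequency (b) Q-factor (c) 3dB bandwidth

Step 1 — Resonance: ω₀ = 1/√(LC) = 1/√(0.098·8e-07) = 3571 rad/s.
Step 2 — f₀ = ω₀/(2π) = 568.4 Hz.
Step 3 — Series Q: Q = ω₀L/R = 3571·0.098/10 = 35.
Step 4 — Bandwidth: Δω = ω₀/Q = 102 rad/s; BW = Δω/(2π) = 16.24 Hz.

(a) f₀ = 568.4 Hz  (b) Q = 35  (c) BW = 16.24 Hz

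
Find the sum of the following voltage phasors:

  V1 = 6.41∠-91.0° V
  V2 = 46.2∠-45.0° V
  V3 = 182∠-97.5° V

Step 1 — Convert each phasor to rectangular form:
  V1 = 6.41·(cos(-91.0°) + j·sin(-91.0°)) = -0.1119 - j6.409 V
  V2 = 46.2·(cos(-45.0°) + j·sin(-45.0°)) = 32.67 - j32.67 V
  V3 = 182·(cos(-97.5°) + j·sin(-97.5°)) = -23.76 - j180.4 V
Step 2 — Sum components: V_total = 8.801 - j219.5 V.
Step 3 — Convert to polar: |V_total| = 219.7 V, ∠V_total = -87.7°.

V_total = 219.7∠-87.7° V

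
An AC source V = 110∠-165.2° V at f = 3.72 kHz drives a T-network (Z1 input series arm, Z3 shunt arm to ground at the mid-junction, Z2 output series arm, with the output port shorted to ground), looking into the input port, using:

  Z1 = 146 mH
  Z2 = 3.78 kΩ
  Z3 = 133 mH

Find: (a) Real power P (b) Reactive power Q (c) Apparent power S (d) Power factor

Step 1 — Angular frequency: ω = 2π·f = 2π·3720 = 2.337e+04 rad/s.
Step 2 — Component impedances:
  Z1: Z = jωL = j·2.337e+04·0.146 = 0 + j3413 Ω
  Z2: Z = R = 3780 Ω
  Z3: Z = jωL = j·2.337e+04·0.133 = 0 + j3109 Ω
Step 3 — With the output port shorted to ground, the output series arm Z2 runs from the junction to ground; the shunt arm Z3 also runs from the junction to ground. They appear in parallel: Z3 || Z2 = 1525 + j1854 Ω.
Step 4 — Series with input arm Z1: Z_in = Z1 + (Z3 || Z2) = 1525 + j5267 Ω = 5483∠73.9° Ω.
Step 5 — Source phasor: V = 110∠-165.2° V = -106.4 - j28.1 V.
Step 6 — Current: I = V / Z = -0.01032 + j0.0172 A = 0.02006∠120.9° A.
Step 7 — Complex power: S = V·I* = 0.6138 + j2.12 VA.
Step 8 — Real power: P = Re(S) = 0.6138 W.
Step 9 — Reactive power: Q = Im(S) = 2.12 VAR.
Step 10 — Apparent power: |S| = 2.207 VA.
Step 11 — Power factor: PF = P/|S| = 0.2781 (lagging).

(a) P = 0.6138 W  (b) Q = 2.12 VAR  (c) S = 2.207 VA  (d) PF = 0.2781 (lagging)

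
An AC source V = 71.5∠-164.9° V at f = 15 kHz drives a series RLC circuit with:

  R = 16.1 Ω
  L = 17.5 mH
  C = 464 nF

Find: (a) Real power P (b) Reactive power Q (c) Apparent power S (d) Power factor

Step 1 — Angular frequency: ω = 2π·f = 2π·1.5e+04 = 9.425e+04 rad/s.
Step 2 — Component impedances:
  R: Z = R = 16.1 Ω
  L: Z = jωL = j·9.425e+04·0.0175 = 0 + j1649 Ω
  C: Z = 1/(jωC) = -j/(ω·C) = 0 - j22.87 Ω
Step 3 — Series combination: Z_total = R + L + C = 16.1 + j1626 Ω = 1627∠89.4° Ω.
Step 4 — Source phasor: V = 71.5∠-164.9° V = -69.03 - j18.63 V.
Step 5 — Current: I = V / Z = -0.01187 + j0.04232 A = 0.04396∠105.7° A.
Step 6 — Complex power: S = V·I* = 0.03111 + j3.143 VA.
Step 7 — Real power: P = Re(S) = 0.03111 W.
Step 8 — Reactive power: Q = Im(S) = 3.143 VAR.
Step 9 — Apparent power: |S| = 3.143 VA.
Step 10 — Power factor: PF = P/|S| = 0.009898 (lagging).

(a) P = 0.03111 W  (b) Q = 3.143 VAR  (c) S = 3.143 VA  (d) PF = 0.009898 (lagging)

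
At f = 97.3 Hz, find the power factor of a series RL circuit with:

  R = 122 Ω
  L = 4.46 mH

Step 1 — Angular frequency: ω = 2π·f = 2π·97.3 = 611.4 rad/s.
Step 2 — Component impedances:
  R: Z = R = 122 Ω
  L: Z = jωL = j·611.4·0.00446 = 0 + j2.727 Ω
Step 3 — Series combination: Z_total = R + L = 122 + j2.727 Ω = 122∠1.3° Ω.
Step 4 — Power factor: PF = cos(φ) = Re(Z)/|Z| = 122/122.03 = 0.9998.
Step 5 — Type: Im(Z) = 2.727 ⇒ lagging (phase φ = 1.3°).

PF = 0.9998 (lagging, φ = 1.3°)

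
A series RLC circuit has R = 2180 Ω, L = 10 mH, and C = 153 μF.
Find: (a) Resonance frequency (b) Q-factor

Step 1 — Resonance condition Im(Z)=0 gives ω₀ = 1/√(LC).
Step 2 — ω₀ = 1/√(0.01·0.000153) = 808.5 rad/s.
Step 3 — f₀ = ω₀/(2π) = 128.7 Hz.
Step 4 — Series Q: Q = ω₀L/R = 808.5·0.01/2180 = 0.003708.

(a) f₀ = 128.7 Hz  (b) Q = 0.003708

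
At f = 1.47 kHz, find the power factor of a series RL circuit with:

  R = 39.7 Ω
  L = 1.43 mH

Step 1 — Angular frequency: ω = 2π·f = 2π·1470 = 9236 rad/s.
Step 2 — Component impedances:
  R: Z = R = 39.7 Ω
  L: Z = jωL = j·9236·0.00143 = 0 + j13.21 Ω
Step 3 — Series combination: Z_total = R + L = 39.7 + j13.21 Ω = 41.84∠18.4° Ω.
Step 4 — Power factor: PF = cos(φ) = Re(Z)/|Z| = 39.7/41.84 = 0.9489.
Step 5 — Type: Im(Z) = 13.21 ⇒ lagging (phase φ = 18.4°).

PF = 0.9489 (lagging, φ = 18.4°)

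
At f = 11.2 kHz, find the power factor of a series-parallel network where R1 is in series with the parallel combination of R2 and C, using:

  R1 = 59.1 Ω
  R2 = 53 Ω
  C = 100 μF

Step 1 — Angular frequency: ω = 2π·f = 2π·1.12e+04 = 7.037e+04 rad/s.
Step 2 — Component impedances:
  R1: Z = R = 59.1 Ω
  R2: Z = R = 53 Ω
  C: Z = 1/(jωC) = -j/(ω·C) = 0 - j0.1421 Ω
Step 3 — Parallel branch: R2 || C = 1/(1/R2 + 1/C) = 0.000381 - j0.1421 Ω.
Step 4 — Series with R1: Z_total = R1 + (R2 || C) = 59.1 - j0.1421 Ω = 59.1∠-0.1° Ω.
Step 5 — Power factor: PF = cos(φ) = Re(Z)/|Z| = 59.1/59.1 = 1.
Step 6 — Type: Im(Z) = -0.1421 ⇒ leading (phase φ = -0.1°).

PF = 1 (leading, φ = -0.1°)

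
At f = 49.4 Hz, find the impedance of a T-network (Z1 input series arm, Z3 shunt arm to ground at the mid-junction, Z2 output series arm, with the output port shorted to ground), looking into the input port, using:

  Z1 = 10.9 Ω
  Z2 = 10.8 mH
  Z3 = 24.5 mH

Step 1 — Angular frequency: ω = 2π·f = 2π·49.4 = 310.4 rad/s.
Step 2 — Component impedances:
  Z1: Z = R = 10.9 Ω
  Z2: Z = jωL = j·310.4·0.0108 = 0 + j3.352 Ω
  Z3: Z = jωL = j·310.4·0.0245 = 0 + j7.605 Ω
Step 3 — With the output port shorted to ground, the output series arm Z2 runs from the junction to ground; the shunt arm Z3 also runs from the junction to ground. They appear in parallel: Z3 || Z2 = 0 + j2.327 Ω.
Step 4 — Series with input arm Z1: Z_in = Z1 + (Z3 || Z2) = 10.9 + j2.327 Ω = 11.15∠12.0° Ω.

Z = 10.9 + j2.327 Ω = 11.15∠12.0° Ω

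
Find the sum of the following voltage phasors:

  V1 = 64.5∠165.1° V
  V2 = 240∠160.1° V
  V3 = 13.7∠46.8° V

Step 1 — Convert each phasor to rectangular form:
  V1 = 64.5·(cos(165.1°) + j·sin(165.1°)) = -62.33 + j16.59 V
  V2 = 240·(cos(160.1°) + j·sin(160.1°)) = -225.7 + j81.69 V
  V3 = 13.7·(cos(46.8°) + j·sin(46.8°)) = 9.378 + j9.987 V
Step 2 — Sum components: V_total = -278.6 + j108.3 V.
Step 3 — Convert to polar: |V_total| = 298.9 V, ∠V_total = 158.8°.

V_total = 298.9∠158.8° V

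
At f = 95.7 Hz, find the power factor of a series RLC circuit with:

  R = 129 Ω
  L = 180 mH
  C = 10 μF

Step 1 — Angular frequency: ω = 2π·f = 2π·95.7 = 601.3 rad/s.
Step 2 — Component impedances:
  R: Z = R = 129 Ω
  L: Z = jωL = j·601.3·0.18 = 0 + j108.2 Ω
  C: Z = 1/(jωC) = -j/(ω·C) = 0 - j166.3 Ω
Step 3 — Series combination: Z_total = R + L + C = 129 - j58.07 Ω = 141.5∠-24.2° Ω.
Step 4 — Power factor: PF = cos(φ) = Re(Z)/|Z| = 129/141.47 = 0.9119.
Step 5 — Type: Im(Z) = -58.07 ⇒ leading (phase φ = -24.2°).

PF = 0.9119 (leading, φ = -24.2°)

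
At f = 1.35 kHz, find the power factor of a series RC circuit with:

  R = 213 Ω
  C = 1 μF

Step 1 — Angular frequency: ω = 2π·f = 2π·1350 = 8482 rad/s.
Step 2 — Component impedances:
  R: Z = R = 213 Ω
  C: Z = 1/(jωC) = -j/(ω·C) = 0 - j117.9 Ω
Step 3 — Series combination: Z_total = R + C = 213 - j117.9 Ω = 243.4∠-29.0° Ω.
Step 4 — Power factor: PF = cos(φ) = Re(Z)/|Z| = 213/243.45 = 0.8749.
Step 5 — Type: Im(Z) = -117.9 ⇒ leading (phase φ = -29.0°).

PF = 0.8749 (leading, φ = -29.0°)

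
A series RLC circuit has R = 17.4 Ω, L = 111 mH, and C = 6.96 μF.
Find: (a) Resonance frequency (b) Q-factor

Step 1 — Resonance condition Im(Z)=0 gives ω₀ = 1/√(LC).
Step 2 — ω₀ = 1/√(0.111·6.96e-06) = 1138 rad/s.
Step 3 — f₀ = ω₀/(2π) = 181.1 Hz.
Step 4 — Series Q: Q = ω₀L/R = 1138·0.111/17.4 = 7.258.

(a) f₀ = 181.1 Hz  (b) Q = 7.258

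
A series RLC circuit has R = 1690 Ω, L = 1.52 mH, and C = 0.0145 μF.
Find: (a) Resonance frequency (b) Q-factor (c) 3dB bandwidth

Step 1 — Resonance: ω₀ = 1/√(LC) = 1/√(0.00152·1.45e-08) = 2.13e+05 rad/s.
Step 2 — f₀ = ω₀/(2π) = 3.39e+04 Hz.
Step 3 — Series Q: Q = ω₀L/R = 2.13e+05·0.00152/1690 = 0.1916.
Step 4 — Bandwidth: Δω = ω₀/Q = 1.112e+06 rad/s; BW = Δω/(2π) = 1.77e+05 Hz.

(a) f₀ = 3.39e+04 Hz  (b) Q = 0.1916  (c) BW = 1.77e+05 Hz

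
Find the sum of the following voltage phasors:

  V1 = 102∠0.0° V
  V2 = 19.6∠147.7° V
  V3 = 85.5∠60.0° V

Step 1 — Convert each phasor to rectangular form:
  V1 = 102·(cos(0.0°) + j·sin(0.0°)) = 102 V
  V2 = 19.6·(cos(147.7°) + j·sin(147.7°)) = -16.57 + j10.47 V
  V3 = 85.5·(cos(60.0°) + j·sin(60.0°)) = 42.75 + j74.05 V
Step 2 — Sum components: V_total = 128.2 + j84.52 V.
Step 3 — Convert to polar: |V_total| = 153.5 V, ∠V_total = 33.4°.

V_total = 153.5∠33.4° V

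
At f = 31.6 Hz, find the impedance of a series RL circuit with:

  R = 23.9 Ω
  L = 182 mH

Step 1 — Angular frequency: ω = 2π·f = 2π·31.6 = 198.5 rad/s.
Step 2 — Component impedances:
  R: Z = R = 23.9 Ω
  L: Z = jωL = j·198.5·0.182 = 0 + j36.14 Ω
Step 3 — Series combination: Z_total = R + L = 23.9 + j36.14 Ω = 43.32∠56.5° Ω.

Z = 23.9 + j36.14 Ω = 43.32∠56.5° Ω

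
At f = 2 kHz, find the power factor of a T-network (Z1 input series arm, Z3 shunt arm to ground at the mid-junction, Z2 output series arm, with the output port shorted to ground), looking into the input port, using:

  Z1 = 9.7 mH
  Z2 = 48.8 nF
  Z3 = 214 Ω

Step 1 — Angular frequency: ω = 2π·f = 2π·2000 = 1.257e+04 rad/s.
Step 2 — Component impedances:
  Z1: Z = jωL = j·1.257e+04·0.0097 = 0 + j121.9 Ω
  Z2: Z = 1/(jωC) = -j/(ω·C) = 0 - j1631 Ω
  Z3: Z = R = 214 Ω
Step 3 — With the output port shorted to ground, the output series arm Z2 runs from the junction to ground; the shunt arm Z3 also runs from the junction to ground. They appear in parallel: Z3 || Z2 = 210.4 - j27.61 Ω.
Step 4 — Series with input arm Z1: Z_in = Z1 + (Z3 || Z2) = 210.4 + j94.29 Ω = 230.5∠24.1° Ω.
Step 5 — Power factor: PF = cos(φ) = Re(Z)/|Z| = 210.377/230.539 = 0.9125.
Step 6 — Type: Im(Z) = 94.29 ⇒ lagging (phase φ = 24.1°).

PF = 0.9125 (lagging, φ = 24.1°)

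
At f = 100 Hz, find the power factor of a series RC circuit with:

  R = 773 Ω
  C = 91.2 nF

Step 1 — Angular frequency: ω = 2π·f = 2π·100 = 628.3 rad/s.
Step 2 — Component impedances:
  R: Z = R = 773 Ω
  C: Z = 1/(jωC) = -j/(ω·C) = 0 - j1.745e+04 Ω
Step 3 — Series combination: Z_total = R + C = 773 - j1.745e+04 Ω = 1.747e+04∠-87.5° Ω.
Step 4 — Power factor: PF = cos(φ) = Re(Z)/|Z| = 773/1.747e+04 = 0.04425.
Step 5 — Type: Im(Z) = -1.745e+04 ⇒ leading (phase φ = -87.5°).

PF = 0.04425 (leading, φ = -87.5°)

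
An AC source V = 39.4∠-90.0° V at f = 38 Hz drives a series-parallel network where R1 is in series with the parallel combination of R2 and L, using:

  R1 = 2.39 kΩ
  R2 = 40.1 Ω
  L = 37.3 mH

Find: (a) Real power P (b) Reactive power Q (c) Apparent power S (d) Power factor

Step 1 — Angular frequency: ω = 2π·f = 2π·38 = 238.8 rad/s.
Step 2 — Component impedances:
  R1: Z = R = 2390 Ω
  R2: Z = R = 40.1 Ω
  L: Z = jωL = j·238.8·0.0373 = 0 + j8.906 Ω
Step 3 — Parallel branch: R2 || L = 1/(1/R2 + 1/L) = 1.885 + j8.487 Ω.
Step 4 — Series with R1: Z_total = R1 + (R2 || L) = 2392 + j8.487 Ω = 2392∠0.2° Ω.
Step 5 — Source phasor: V = 39.4∠-90.0° V = 0 - j39.4 V.
Step 6 — Current: I = V / Z = -5.845e-05 - j0.01647 A = 0.01647∠-90.2° A.
Step 7 — Complex power: S = V·I* = 0.649 + j0.002303 VA.
Step 8 — Real power: P = Re(S) = 0.649 W.
Step 9 — Reactive power: Q = Im(S) = 0.002303 VAR.
Step 10 — Apparent power: |S| = 0.649 VA.
Step 11 — Power factor: PF = P/|S| = 1 (lagging).

(a) P = 0.649 W  (b) Q = 0.002303 VAR  (c) S = 0.649 VA  (d) PF = 1 (lagging)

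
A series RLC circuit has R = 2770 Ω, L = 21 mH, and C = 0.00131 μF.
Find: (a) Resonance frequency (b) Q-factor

Step 1 — Resonance condition Im(Z)=0 gives ω₀ = 1/√(LC).
Step 2 — ω₀ = 1/√(0.021·1.31e-09) = 1.907e+05 rad/s.
Step 3 — f₀ = ω₀/(2π) = 3.034e+04 Hz.
Step 4 — Series Q: Q = ω₀L/R = 1.907e+05·0.021/2770 = 1.445.

(a) f₀ = 3.034e+04 Hz  (b) Q = 1.445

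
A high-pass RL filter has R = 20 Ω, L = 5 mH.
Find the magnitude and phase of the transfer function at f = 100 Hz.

Step 1 — Angular frequency: ω = 2π·100 = 628.3 rad/s.
Step 2 — Transfer function: H(jω) = jωL/(R + jωL).
Step 3 — Numerator jωL = j·3.142; denominator R + jωL = 20 + j3.142.
Step 4 — H = 0.02408 + j0.1533.
Step 5 — Magnitude: |H| = 0.1552 (-16.2 dB); phase: φ = 81.1°.

|H| = 0.1552 (-16.2 dB), φ = 81.1°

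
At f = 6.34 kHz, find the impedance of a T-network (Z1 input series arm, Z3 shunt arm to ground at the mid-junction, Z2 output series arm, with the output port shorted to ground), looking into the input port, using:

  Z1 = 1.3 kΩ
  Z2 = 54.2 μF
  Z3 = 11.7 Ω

Step 1 — Angular frequency: ω = 2π·f = 2π·6340 = 3.984e+04 rad/s.
Step 2 — Component impedances:
  Z1: Z = R = 1300 Ω
  Z2: Z = 1/(jωC) = -j/(ω·C) = 0 - j0.4632 Ω
  Z3: Z = R = 11.7 Ω
Step 3 — With the output port shorted to ground, the output series arm Z2 runs from the junction to ground; the shunt arm Z3 also runs from the junction to ground. They appear in parallel: Z3 || Z2 = 0.01831 - j0.4624 Ω.
Step 4 — Series with input arm Z1: Z_in = Z1 + (Z3 || Z2) = 1300 - j0.4624 Ω = 1300∠-0.0° Ω.

Z = 1300 - j0.4624 Ω = 1300∠-0.0° Ω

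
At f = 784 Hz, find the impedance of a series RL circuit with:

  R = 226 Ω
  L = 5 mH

Step 1 — Angular frequency: ω = 2π·f = 2π·784 = 4926 rad/s.
Step 2 — Component impedances:
  R: Z = R = 226 Ω
  L: Z = jωL = j·4926·0.005 = 0 + j24.63 Ω
Step 3 — Series combination: Z_total = R + L = 226 + j24.63 Ω = 227.3∠6.2° Ω.

Z = 226 + j24.63 Ω = 227.3∠6.2° Ω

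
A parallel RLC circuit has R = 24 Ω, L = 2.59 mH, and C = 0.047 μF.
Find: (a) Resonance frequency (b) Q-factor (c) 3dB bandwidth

Step 1 — Resonance: ω₀ = 1/√(LC) = 1/√(0.00259·4.7e-08) = 9.064e+04 rad/s.
Step 2 — f₀ = ω₀/(2π) = 1.443e+04 Hz.
Step 3 — Parallel Q: Q = R/(ω₀L) = 24/(9.064e+04·0.00259) = 0.1022.
Step 4 — Bandwidth: Δω = ω₀/Q = 8.865e+05 rad/s; BW = Δω/(2π) = 1.411e+05 Hz.

(a) f₀ = 1.443e+04 Hz  (b) Q = 0.1022  (c) BW = 1.411e+05 Hz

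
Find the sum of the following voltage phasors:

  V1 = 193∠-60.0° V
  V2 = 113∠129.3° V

Step 1 — Convert each phasor to rectangular form:
  V1 = 193·(cos(-60.0°) + j·sin(-60.0°)) = 96.5 - j167.1 V
  V2 = 113·(cos(129.3°) + j·sin(129.3°)) = -71.57 + j87.44 V
Step 2 — Sum components: V_total = 24.93 - j79.7 V.
Step 3 — Convert to polar: |V_total| = 83.51 V, ∠V_total = -72.6°.

V_total = 83.51∠-72.6° V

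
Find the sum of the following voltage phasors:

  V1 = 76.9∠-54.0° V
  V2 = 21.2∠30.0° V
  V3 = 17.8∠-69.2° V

Step 1 — Convert each phasor to rectangular form:
  V1 = 76.9·(cos(-54.0°) + j·sin(-54.0°)) = 45.2 - j62.21 V
  V2 = 21.2·(cos(30.0°) + j·sin(30.0°)) = 18.36 + j10.6 V
  V3 = 17.8·(cos(-69.2°) + j·sin(-69.2°)) = 6.321 - j16.64 V
Step 2 — Sum components: V_total = 69.88 - j68.25 V.
Step 3 — Convert to polar: |V_total| = 97.68 V, ∠V_total = -44.3°.

V_total = 97.68∠-44.3° V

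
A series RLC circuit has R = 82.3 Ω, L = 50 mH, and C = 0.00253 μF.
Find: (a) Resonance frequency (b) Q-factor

Step 1 — Resonance condition Im(Z)=0 gives ω₀ = 1/√(LC).
Step 2 — ω₀ = 1/√(0.05·2.53e-09) = 8.891e+04 rad/s.
Step 3 — f₀ = ω₀/(2π) = 1.415e+04 Hz.
Step 4 — Series Q: Q = ω₀L/R = 8.891e+04·0.05/82.3 = 54.02.

(a) f₀ = 1.415e+04 Hz  (b) Q = 54.02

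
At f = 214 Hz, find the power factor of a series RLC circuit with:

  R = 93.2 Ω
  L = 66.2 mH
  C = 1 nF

Step 1 — Angular frequency: ω = 2π·f = 2π·214 = 1345 rad/s.
Step 2 — Component impedances:
  R: Z = R = 93.2 Ω
  L: Z = jωL = j·1345·0.0662 = 0 + j89.01 Ω
  C: Z = 1/(jωC) = -j/(ω·C) = 0 - j7.437e+05 Ω
Step 3 — Series combination: Z_total = R + L + C = 93.2 - j7.436e+05 Ω = 7.436e+05∠-90.0° Ω.
Step 4 — Power factor: PF = cos(φ) = Re(Z)/|Z| = 93.2/7.436e+05 = 0.0001253.
Step 5 — Type: Im(Z) = -7.436e+05 ⇒ leading (phase φ = -90.0°).

PF = 0.0001253 (leading, φ = -90.0°)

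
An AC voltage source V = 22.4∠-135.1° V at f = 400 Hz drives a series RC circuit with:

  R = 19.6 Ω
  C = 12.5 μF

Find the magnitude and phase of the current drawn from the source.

Step 1 — Angular frequency: ω = 2π·f = 2π·400 = 2513 rad/s.
Step 2 — Component impedances:
  R: Z = R = 19.6 Ω
  C: Z = 1/(jωC) = -j/(ω·C) = 0 - j31.83 Ω
Step 3 — Series combination: Z_total = R + C = 19.6 - j31.83 Ω = 37.38∠-58.4° Ω.
Step 4 — Source phasor: V = 22.4∠-135.1° V = -15.87 - j15.81 V.
Step 5 — Ohm's law: I = V / Z_total = (-15.87 - j15.81) / (19.6 - j31.83) = 0.1376 - j0.5832 A.
Step 6 — Convert to polar: |I| = 0.5992 A, ∠I = -76.7°.

I = 0.5992∠-76.7° A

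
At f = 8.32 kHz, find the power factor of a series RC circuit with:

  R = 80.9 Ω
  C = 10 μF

Step 1 — Angular frequency: ω = 2π·f = 2π·8320 = 5.228e+04 rad/s.
Step 2 — Component impedances:
  R: Z = R = 80.9 Ω
  C: Z = 1/(jωC) = -j/(ω·C) = 0 - j1.913 Ω
Step 3 — Series combination: Z_total = R + C = 80.9 - j1.913 Ω = 80.92∠-1.4° Ω.
Step 4 — Power factor: PF = cos(φ) = Re(Z)/|Z| = 80.9/80.923 = 0.9997.
Step 5 — Type: Im(Z) = -1.913 ⇒ leading (phase φ = -1.4°).

PF = 0.9997 (leading, φ = -1.4°)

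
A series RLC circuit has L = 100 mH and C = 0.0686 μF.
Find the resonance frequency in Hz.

Step 1 — Resonance condition Im(Z)=0 gives ω₀ = 1/√(LC).
Step 2 — ω₀ = 1/√(0.1·6.86e-08) = 1.207e+04 rad/s.
Step 3 — f₀ = ω₀/(2π) = 1922 Hz.

f₀ = 1922 Hz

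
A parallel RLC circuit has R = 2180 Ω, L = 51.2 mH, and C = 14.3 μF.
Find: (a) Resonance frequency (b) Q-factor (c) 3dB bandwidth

Step 1 — Resonance: ω₀ = 1/√(LC) = 1/√(0.0512·1.43e-05) = 1169 rad/s.
Step 2 — f₀ = ω₀/(2π) = 186 Hz.
Step 3 — Parallel Q: Q = R/(ω₀L) = 2180/(1169·0.0512) = 36.43.
Step 4 — Bandwidth: Δω = ω₀/Q = 32.08 rad/s; BW = Δω/(2π) = 5.105 Hz.

(a) f₀ = 186 Hz  (b) Q = 36.43  (c) BW = 5.105 Hz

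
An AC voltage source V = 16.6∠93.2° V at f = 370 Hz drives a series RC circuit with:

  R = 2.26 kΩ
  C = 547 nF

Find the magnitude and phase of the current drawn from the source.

Step 1 — Angular frequency: ω = 2π·f = 2π·370 = 2325 rad/s.
Step 2 — Component impedances:
  R: Z = R = 2260 Ω
  C: Z = 1/(jωC) = -j/(ω·C) = 0 - j786.4 Ω
Step 3 — Series combination: Z_total = R + C = 2260 - j786.4 Ω = 2393∠-19.2° Ω.
Step 4 — Source phasor: V = 16.6∠93.2° V = -0.9266 + j16.57 V.
Step 5 — Ohm's law: I = V / Z_total = (-0.9266 + j16.57) / (2260 - j786.4) = -0.002642 + j0.006414 A.
Step 6 — Convert to polar: |I| = 0.006937 A, ∠I = 112.4°.

I = 0.006937∠112.4° A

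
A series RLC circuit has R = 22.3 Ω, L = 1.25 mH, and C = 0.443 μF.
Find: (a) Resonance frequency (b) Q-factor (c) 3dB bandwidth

Step 1 — Resonance condition Im(Z)=0 gives ω₀ = 1/√(LC).
Step 2 — ω₀ = 1/√(0.00125·4.43e-07) = 4.25e+04 rad/s.
Step 3 — f₀ = ω₀/(2π) = 6763 Hz.
Step 4 — Series Q: Q = ω₀L/R = 4.25e+04·0.00125/22.3 = 2.382.
Step 5 — 3dB bandwidth: Δω = ω₀/Q = 1.784e+04 rad/s; BW = Δω/(2π) = 2839 Hz.

(a) f₀ = 6763 Hz  (b) Q = 2.382  (c) BW = 2839 Hz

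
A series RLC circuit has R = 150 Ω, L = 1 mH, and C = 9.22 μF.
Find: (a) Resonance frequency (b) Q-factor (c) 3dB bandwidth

Step 1 — Resonance: ω₀ = 1/√(LC) = 1/√(0.001·9.22e-06) = 1.041e+04 rad/s.
Step 2 — f₀ = ω₀/(2π) = 1658 Hz.
Step 3 — Series Q: Q = ω₀L/R = 1.041e+04·0.001/150 = 0.06943.
Step 4 — Bandwidth: Δω = ω₀/Q = 1.5e+05 rad/s; BW = Δω/(2π) = 2.387e+04 Hz.

(a) f₀ = 1658 Hz  (b) Q = 0.06943  (c) BW = 2.387e+04 Hz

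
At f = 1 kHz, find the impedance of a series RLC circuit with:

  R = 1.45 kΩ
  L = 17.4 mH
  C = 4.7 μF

Step 1 — Angular frequency: ω = 2π·f = 2π·1000 = 6283 rad/s.
Step 2 — Component impedances:
  R: Z = R = 1450 Ω
  L: Z = jωL = j·6283·0.0174 = 0 + j109.3 Ω
  C: Z = 1/(jωC) = -j/(ω·C) = 0 - j33.86 Ω
Step 3 — Series combination: Z_total = R + L + C = 1450 + j75.46 Ω = 1452∠3.0° Ω.

Z = 1450 + j75.46 Ω = 1452∠3.0° Ω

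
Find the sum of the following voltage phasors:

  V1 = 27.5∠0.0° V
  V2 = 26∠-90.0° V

Step 1 — Convert each phasor to rectangular form:
  V1 = 27.5·(cos(0.0°) + j·sin(0.0°)) = 27.5 V
  V2 = 26·(cos(-90.0°) + j·sin(-90.0°)) = 0 - j26 V
Step 2 — Sum components: V_total = 27.5 - j26 V.
Step 3 — Convert to polar: |V_total| = 37.85 V, ∠V_total = -43.4°.

V_total = 37.85∠-43.4° V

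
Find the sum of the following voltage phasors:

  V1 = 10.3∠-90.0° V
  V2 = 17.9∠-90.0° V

Step 1 — Convert each phasor to rectangular form:
  V1 = 10.3·(cos(-90.0°) + j·sin(-90.0°)) = 0 - j10.3 V
  V2 = 17.9·(cos(-90.0°) + j·sin(-90.0°)) = 0 - j17.9 V
Step 2 — Sum components: V_total = 0 - j28.2 V.
Step 3 — Convert to polar: |V_total| = 28.2 V, ∠V_total = -90.0°.

V_total = 28.2∠-90.0° V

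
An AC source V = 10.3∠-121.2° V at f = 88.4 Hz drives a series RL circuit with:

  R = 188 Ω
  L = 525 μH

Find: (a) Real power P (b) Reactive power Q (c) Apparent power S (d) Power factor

Step 1 — Angular frequency: ω = 2π·f = 2π·88.4 = 555.4 rad/s.
Step 2 — Component impedances:
  R: Z = R = 188 Ω
  L: Z = jωL = j·555.4·0.000525 = 0 + j0.2916 Ω
Step 3 — Series combination: Z_total = R + L = 188 + j0.2916 Ω = 188∠0.1° Ω.
Step 4 — Source phasor: V = 10.3∠-121.2° V = -5.336 - j8.81 V.
Step 5 — Current: I = V / Z = -0.02845 - j0.04682 A = 0.05479∠-121.3° A.
Step 6 — Complex power: S = V·I* = 0.5643 + j0.0008753 VA.
Step 7 — Real power: P = Re(S) = 0.5643 W.
Step 8 — Reactive power: Q = Im(S) = 0.0008753 VAR.
Step 9 — Apparent power: |S| = 0.5643 VA.
Step 10 — Power factor: PF = P/|S| = 1 (lagging).

(a) P = 0.5643 W  (b) Q = 0.0008753 VAR  (c) S = 0.5643 VA  (d) PF = 1 (lagging)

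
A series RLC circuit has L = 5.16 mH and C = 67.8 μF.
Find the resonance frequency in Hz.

Step 1 — Resonance condition Im(Z)=0 gives ω₀ = 1/√(LC).
Step 2 — ω₀ = 1/√(0.00516·6.78e-05) = 1691 rad/s.
Step 3 — f₀ = ω₀/(2π) = 269.1 Hz.

f₀ = 269.1 Hz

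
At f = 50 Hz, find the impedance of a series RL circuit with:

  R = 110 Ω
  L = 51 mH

Step 1 — Angular frequency: ω = 2π·f = 2π·50 = 314.2 rad/s.
Step 2 — Component impedances:
  R: Z = R = 110 Ω
  L: Z = jωL = j·314.2·0.051 = 0 + j16.02 Ω
Step 3 — Series combination: Z_total = R + L = 110 + j16.02 Ω = 111.2∠8.3° Ω.

Z = 110 + j16.02 Ω = 111.2∠8.3° Ω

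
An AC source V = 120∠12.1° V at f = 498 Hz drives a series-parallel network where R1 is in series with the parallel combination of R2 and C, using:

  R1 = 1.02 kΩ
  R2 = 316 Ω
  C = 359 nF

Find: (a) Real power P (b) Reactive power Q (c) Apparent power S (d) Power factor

Step 1 — Angular frequency: ω = 2π·f = 2π·498 = 3129 rad/s.
Step 2 — Component impedances:
  R1: Z = R = 1020 Ω
  R2: Z = R = 316 Ω
  C: Z = 1/(jωC) = -j/(ω·C) = 0 - j890.2 Ω
Step 3 — Parallel branch: R2 || C = 1/(1/R2 + 1/C) = 280.6 - j99.62 Ω.
Step 4 — Series with R1: Z_total = R1 + (R2 || C) = 1301 - j99.62 Ω = 1304∠-4.4° Ω.
Step 5 — Source phasor: V = 120∠12.1° V = 117.3 + j25.15 V.
Step 6 — Current: I = V / Z = 0.08821 + j0.0261 A = 0.09199∠16.5° A.
Step 7 — Complex power: S = V·I* = 11.01 - j0.843 VA.
Step 8 — Real power: P = Re(S) = 11.01 W.
Step 9 — Reactive power: Q = Im(S) = -0.843 VAR.
Step 10 — Apparent power: |S| = 11.04 VA.
Step 11 — Power factor: PF = P/|S| = 0.9971 (leading).

(a) P = 11.01 W  (b) Q = -0.843 VAR  (c) S = 11.04 VA  (d) PF = 0.9971 (leading)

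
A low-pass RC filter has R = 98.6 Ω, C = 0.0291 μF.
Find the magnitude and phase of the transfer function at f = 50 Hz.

Step 1 — Angular frequency: ω = 2π·50 = 314.2 rad/s.
Step 2 — Transfer function: H(jω) = 1/(1 + jωRC).
Step 3 — Denominator: 1 + jωRC = 1 + j·314.2·98.6·2.91e-08 = 1 + j0.0009014.
Step 4 — H = 1 - j0.0009014.
Step 5 — Magnitude: |H| = 1 (-0.0 dB); phase: φ = -0.1°.

|H| = 1 (-0.0 dB), φ = -0.1°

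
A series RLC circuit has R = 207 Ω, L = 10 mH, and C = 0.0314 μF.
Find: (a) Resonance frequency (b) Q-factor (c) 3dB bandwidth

Step 1 — Resonance: ω₀ = 1/√(LC) = 1/√(0.01·3.14e-08) = 5.643e+04 rad/s.
Step 2 — f₀ = ω₀/(2π) = 8982 Hz.
Step 3 — Series Q: Q = ω₀L/R = 5.643e+04·0.01/207 = 2.726.
Step 4 — Bandwidth: Δω = ω₀/Q = 2.07e+04 rad/s; BW = Δω/(2π) = 3295 Hz.

(a) f₀ = 8982 Hz  (b) Q = 2.726  (c) BW = 3295 Hz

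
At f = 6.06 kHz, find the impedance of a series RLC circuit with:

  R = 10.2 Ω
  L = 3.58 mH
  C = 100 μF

Step 1 — Angular frequency: ω = 2π·f = 2π·6060 = 3.808e+04 rad/s.
Step 2 — Component impedances:
  R: Z = R = 10.2 Ω
  L: Z = jωL = j·3.808e+04·0.00358 = 0 + j136.3 Ω
  C: Z = 1/(jωC) = -j/(ω·C) = 0 - j0.2626 Ω
Step 3 — Series combination: Z_total = R + L + C = 10.2 + j136 Ω = 136.4∠85.7° Ω.

Z = 10.2 + j136 Ω = 136.4∠85.7° Ω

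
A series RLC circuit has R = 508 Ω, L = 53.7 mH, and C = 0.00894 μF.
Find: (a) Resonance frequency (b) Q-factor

Step 1 — Resonance condition Im(Z)=0 gives ω₀ = 1/√(LC).
Step 2 — ω₀ = 1/√(0.0537·8.94e-09) = 4.564e+04 rad/s.
Step 3 — f₀ = ω₀/(2π) = 7264 Hz.
Step 4 — Series Q: Q = ω₀L/R = 4.564e+04·0.0537/508 = 4.825.

(a) f₀ = 7264 Hz  (b) Q = 4.825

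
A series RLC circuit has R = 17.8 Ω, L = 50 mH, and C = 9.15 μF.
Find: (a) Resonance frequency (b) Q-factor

Step 1 — Resonance condition Im(Z)=0 gives ω₀ = 1/√(LC).
Step 2 — ω₀ = 1/√(0.05·9.15e-06) = 1478 rad/s.
Step 3 — f₀ = ω₀/(2π) = 235.3 Hz.
Step 4 — Series Q: Q = ω₀L/R = 1478·0.05/17.8 = 4.153.

(a) f₀ = 235.3 Hz  (b) Q = 4.153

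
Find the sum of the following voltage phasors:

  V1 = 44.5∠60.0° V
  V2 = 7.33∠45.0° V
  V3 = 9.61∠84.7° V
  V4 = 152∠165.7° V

Step 1 — Convert each phasor to rectangular form:
  V1 = 44.5·(cos(60.0°) + j·sin(60.0°)) = 22.25 + j38.54 V
  V2 = 7.33·(cos(45.0°) + j·sin(45.0°)) = 5.183 + j5.183 V
  V3 = 9.61·(cos(84.7°) + j·sin(84.7°)) = 0.8877 + j9.569 V
  V4 = 152·(cos(165.7°) + j·sin(165.7°)) = -147.3 + j37.54 V
Step 2 — Sum components: V_total = -119 + j90.83 V.
Step 3 — Convert to polar: |V_total| = 149.7 V, ∠V_total = 142.6°.

V_total = 149.7∠142.6° V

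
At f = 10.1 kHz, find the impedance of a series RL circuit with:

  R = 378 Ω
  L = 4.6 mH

Step 1 — Angular frequency: ω = 2π·f = 2π·1.01e+04 = 6.346e+04 rad/s.
Step 2 — Component impedances:
  R: Z = R = 378 Ω
  L: Z = jωL = j·6.346e+04·0.0046 = 0 + j291.9 Ω
Step 3 — Series combination: Z_total = R + L = 378 + j291.9 Ω = 477.6∠37.7° Ω.

Z = 378 + j291.9 Ω = 477.6∠37.7° Ω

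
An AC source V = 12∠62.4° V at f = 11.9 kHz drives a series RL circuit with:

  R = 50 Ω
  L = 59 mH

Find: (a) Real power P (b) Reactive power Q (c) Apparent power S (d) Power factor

Step 1 — Angular frequency: ω = 2π·f = 2π·1.19e+04 = 7.477e+04 rad/s.
Step 2 — Component impedances:
  R: Z = R = 50 Ω
  L: Z = jωL = j·7.477e+04·0.059 = 0 + j4411 Ω
Step 3 — Series combination: Z_total = R + L = 50 + j4411 Ω = 4412∠89.4° Ω.
Step 4 — Source phasor: V = 12∠62.4° V = 5.56 + j10.63 V.
Step 5 — Current: I = V / Z = 0.002425 - j0.001233 A = 0.00272∠-27.0° A.
Step 6 — Complex power: S = V·I* = 0.0003699 + j0.03264 VA.
Step 7 — Real power: P = Re(S) = 0.0003699 W.
Step 8 — Reactive power: Q = Im(S) = 0.03264 VAR.
Step 9 — Apparent power: |S| = 0.03264 VA.
Step 10 — Power factor: PF = P/|S| = 0.01133 (lagging).

(a) P = 0.0003699 W  (b) Q = 0.03264 VAR  (c) S = 0.03264 VA  (d) PF = 0.01133 (lagging)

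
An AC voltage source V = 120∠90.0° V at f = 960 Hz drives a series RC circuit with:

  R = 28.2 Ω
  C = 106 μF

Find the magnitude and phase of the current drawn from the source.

Step 1 — Angular frequency: ω = 2π·f = 2π·960 = 6032 rad/s.
Step 2 — Component impedances:
  R: Z = R = 28.2 Ω
  C: Z = 1/(jωC) = -j/(ω·C) = 0 - j1.564 Ω
Step 3 — Series combination: Z_total = R + C = 28.2 - j1.564 Ω = 28.24∠-3.2° Ω.
Step 4 — Source phasor: V = 120∠90.0° V = 0 + j120 V.
Step 5 — Ohm's law: I = V / Z_total = (0 + j120) / (28.2 - j1.564) = -0.2353 + j4.242 A.
Step 6 — Convert to polar: |I| = 4.249 A, ∠I = 93.2°.

I = 4.249∠93.2° A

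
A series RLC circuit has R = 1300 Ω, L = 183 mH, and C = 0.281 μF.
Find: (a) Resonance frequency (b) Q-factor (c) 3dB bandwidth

Step 1 — Resonance condition Im(Z)=0 gives ω₀ = 1/√(LC).
Step 2 — ω₀ = 1/√(0.183·2.81e-07) = 4410 rad/s.
Step 3 — f₀ = ω₀/(2π) = 701.8 Hz.
Step 4 — Series Q: Q = ω₀L/R = 4410·0.183/1300 = 0.6208.
Step 5 — 3dB bandwidth: Δω = ω₀/Q = 7104 rad/s; BW = Δω/(2π) = 1131 Hz.

(a) f₀ = 701.8 Hz  (b) Q = 0.6208  (c) BW = 1131 Hz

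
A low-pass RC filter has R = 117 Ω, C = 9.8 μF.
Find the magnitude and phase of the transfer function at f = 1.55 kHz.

Step 1 — Angular frequency: ω = 2π·1550 = 9739 rad/s.
Step 2 — Transfer function: H(jω) = 1/(1 + jωRC).
Step 3 — Denominator: 1 + jωRC = 1 + j·9739·117·9.8e-06 = 1 + j11.17.
Step 4 — H = 0.007956 - j0.08884.
Step 5 — Magnitude: |H| = 0.0892 (-21.0 dB); phase: φ = -84.9°.

|H| = 0.0892 (-21.0 dB), φ = -84.9°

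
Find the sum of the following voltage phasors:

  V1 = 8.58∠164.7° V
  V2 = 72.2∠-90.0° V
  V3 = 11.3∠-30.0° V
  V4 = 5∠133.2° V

Step 1 — Convert each phasor to rectangular form:
  V1 = 8.58·(cos(164.7°) + j·sin(164.7°)) = -8.276 + j2.264 V
  V2 = 72.2·(cos(-90.0°) + j·sin(-90.0°)) = 0 - j72.2 V
  V3 = 11.3·(cos(-30.0°) + j·sin(-30.0°)) = 9.786 - j5.65 V
  V4 = 5·(cos(133.2°) + j·sin(133.2°)) = -3.423 + j3.645 V
Step 2 — Sum components: V_total = -1.913 - j71.94 V.
Step 3 — Convert to polar: |V_total| = 71.97 V, ∠V_total = -91.5°.

V_total = 71.97∠-91.5° V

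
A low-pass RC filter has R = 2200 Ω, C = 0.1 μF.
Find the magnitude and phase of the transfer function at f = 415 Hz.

Step 1 — Angular frequency: ω = 2π·415 = 2608 rad/s.
Step 2 — Transfer function: H(jω) = 1/(1 + jωRC).
Step 3 — Denominator: 1 + jωRC = 1 + j·2608·2200·1e-07 = 1 + j0.5737.
Step 4 — H = 0.7524 - j0.4316.
Step 5 — Magnitude: |H| = 0.8674 (-1.2 dB); phase: φ = -29.8°.

|H| = 0.8674 (-1.2 dB), φ = -29.8°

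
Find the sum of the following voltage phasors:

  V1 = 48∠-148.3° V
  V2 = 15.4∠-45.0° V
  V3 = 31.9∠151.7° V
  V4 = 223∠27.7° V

Step 1 — Convert each phasor to rectangular form:
  V1 = 48·(cos(-148.3°) + j·sin(-148.3°)) = -40.84 - j25.22 V
  V2 = 15.4·(cos(-45.0°) + j·sin(-45.0°)) = 10.89 - j10.89 V
  V3 = 31.9·(cos(151.7°) + j·sin(151.7°)) = -28.09 + j15.12 V
  V4 = 223·(cos(27.7°) + j·sin(27.7°)) = 197.4 + j103.7 V
Step 2 — Sum components: V_total = 139.4 + j82.67 V.
Step 3 — Convert to polar: |V_total| = 162.1 V, ∠V_total = 30.7°.

V_total = 162.1∠30.7° V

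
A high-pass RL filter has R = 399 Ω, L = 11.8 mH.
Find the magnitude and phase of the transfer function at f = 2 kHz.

Step 1 — Angular frequency: ω = 2π·2000 = 1.257e+04 rad/s.
Step 2 — Transfer function: H(jω) = jωL/(R + jωL).
Step 3 — Numerator jωL = j·148.3; denominator R + jωL = 399 + j148.3.
Step 4 — H = 0.1214 + j0.3265.
Step 5 — Magnitude: |H| = 0.3484 (-9.2 dB); phase: φ = 69.6°.

|H| = 0.3484 (-9.2 dB), φ = 69.6°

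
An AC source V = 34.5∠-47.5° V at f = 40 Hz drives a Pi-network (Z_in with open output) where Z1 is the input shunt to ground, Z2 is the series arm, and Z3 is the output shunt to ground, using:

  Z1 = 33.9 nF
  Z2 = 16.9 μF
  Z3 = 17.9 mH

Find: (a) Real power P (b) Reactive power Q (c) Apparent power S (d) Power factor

Step 1 — Angular frequency: ω = 2π·f = 2π·40 = 251.3 rad/s.
Step 2 — Component impedances:
  Z1: Z = 1/(jωC) = -j/(ω·C) = 0 - j1.174e+05 Ω
  Z2: Z = 1/(jωC) = -j/(ω·C) = 0 - j235.4 Ω
  Z3: Z = jωL = j·251.3·0.0179 = 0 + j4.499 Ω
Step 3 — With open output, the series arm Z2 and the output shunt Z3 appear in series to ground: Z2 + Z3 = 0 - j230.9 Ω.
Step 4 — Parallel with input shunt Z1: Z_in = Z1 || (Z2 + Z3) = 0 - j230.5 Ω = 230.5∠-90.0° Ω.
Step 5 — Source phasor: V = 34.5∠-47.5° V = 23.31 - j25.44 V.
Step 6 — Current: I = V / Z = 0.1104 + j0.1011 A = 0.1497∠42.5° A.
Step 7 — Complex power: S = V·I* = 0 - j5.164 VA.
Step 8 — Real power: P = Re(S) = 0 W.
Step 9 — Reactive power: Q = Im(S) = -5.164 VAR.
Step 10 — Apparent power: |S| = 5.164 VA.
Step 11 — Power factor: PF = P/|S| = 0 (leading).

(a) P = 0 W  (b) Q = -5.164 VAR  (c) S = 5.164 VA  (d) PF = 0 (leading)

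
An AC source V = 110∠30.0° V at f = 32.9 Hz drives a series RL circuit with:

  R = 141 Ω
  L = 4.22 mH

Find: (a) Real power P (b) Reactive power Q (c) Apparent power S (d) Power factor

Step 1 — Angular frequency: ω = 2π·f = 2π·32.9 = 206.7 rad/s.
Step 2 — Component impedances:
  R: Z = R = 141 Ω
  L: Z = jωL = j·206.7·0.00422 = 0 + j0.8723 Ω
Step 3 — Series combination: Z_total = R + L = 141 + j0.8723 Ω = 141∠0.4° Ω.
Step 4 — Source phasor: V = 110∠30.0° V = 95.26 + j55 V.
Step 5 — Current: I = V / Z = 0.678 + j0.3859 A = 0.7801∠29.6° A.
Step 6 — Complex power: S = V·I* = 85.81 + j0.5309 VA.
Step 7 — Real power: P = Re(S) = 85.81 W.
Step 8 — Reactive power: Q = Im(S) = 0.5309 VAR.
Step 9 — Apparent power: |S| = 85.81 VA.
Step 10 — Power factor: PF = P/|S| = 1 (lagging).

(a) P = 85.81 W  (b) Q = 0.5309 VAR  (c) S = 85.81 VA  (d) PF = 1 (lagging)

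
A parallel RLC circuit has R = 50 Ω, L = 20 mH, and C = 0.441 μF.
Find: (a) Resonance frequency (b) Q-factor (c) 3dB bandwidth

Step 1 — Resonance: ω₀ = 1/√(LC) = 1/√(0.02·4.41e-07) = 1.065e+04 rad/s.
Step 2 — f₀ = ω₀/(2π) = 1695 Hz.
Step 3 — Parallel Q: Q = R/(ω₀L) = 50/(1.065e+04·0.02) = 0.2348.
Step 4 — Bandwidth: Δω = ω₀/Q = 4.535e+04 rad/s; BW = Δω/(2π) = 7218 Hz.

(a) f₀ = 1695 Hz  (b) Q = 0.2348  (c) BW = 7218 Hz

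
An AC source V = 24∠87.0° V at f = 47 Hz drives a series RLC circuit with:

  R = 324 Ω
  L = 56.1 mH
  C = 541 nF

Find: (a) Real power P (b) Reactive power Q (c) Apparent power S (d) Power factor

Step 1 — Angular frequency: ω = 2π·f = 2π·47 = 295.3 rad/s.
Step 2 — Component impedances:
  R: Z = R = 324 Ω
  L: Z = jωL = j·295.3·0.0561 = 0 + j16.57 Ω
  C: Z = 1/(jωC) = -j/(ω·C) = 0 - j6259 Ω
Step 3 — Series combination: Z_total = R + L + C = 324 - j6243 Ω = 6251∠-87.0° Ω.
Step 4 — Source phasor: V = 24∠87.0° V = 1.256 + j23.97 V.
Step 5 — Current: I = V / Z = -0.003818 + j0.0003994 A = 0.003839∠174.0° A.
Step 6 — Complex power: S = V·I* = 0.004776 - j0.09202 VA.
Step 7 — Real power: P = Re(S) = 0.004776 W.
Step 8 — Reactive power: Q = Im(S) = -0.09202 VAR.
Step 9 — Apparent power: |S| = 0.09214 VA.
Step 10 — Power factor: PF = P/|S| = 0.05183 (leading).

(a) P = 0.004776 W  (b) Q = -0.09202 VAR  (c) S = 0.09214 VA  (d) PF = 0.05183 (leading)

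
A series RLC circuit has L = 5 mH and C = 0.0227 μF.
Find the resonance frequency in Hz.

Step 1 — Resonance condition Im(Z)=0 gives ω₀ = 1/√(LC).
Step 2 — ω₀ = 1/√(0.005·2.27e-08) = 9.386e+04 rad/s.
Step 3 — f₀ = ω₀/(2π) = 1.494e+04 Hz.

f₀ = 1.494e+04 Hz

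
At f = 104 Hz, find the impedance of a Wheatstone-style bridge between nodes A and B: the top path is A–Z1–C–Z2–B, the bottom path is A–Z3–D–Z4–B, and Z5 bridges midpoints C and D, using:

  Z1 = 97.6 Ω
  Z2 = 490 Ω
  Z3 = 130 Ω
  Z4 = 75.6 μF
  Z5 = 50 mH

Step 1 — Angular frequency: ω = 2π·f = 2π·104 = 653.5 rad/s.
Step 2 — Component impedances:
  Z1: Z = R = 97.6 Ω
  Z2: Z = R = 490 Ω
  Z3: Z = R = 130 Ω
  Z4: Z = 1/(jωC) = -j/(ω·C) = 0 - j20.24 Ω
  Z5: Z = jωL = j·653.5·0.05 = 0 + j32.67 Ω
Step 3 — Bridge requires nodal analysis (the Z5 bridge couples midpoints C and D, so the two paths cannot be reduced to a simple series/parallel combination). Setting node B to ground and injecting 1 A at node A, the 3-node admittance system at A, C, D solves to V_A = Z_AB = 57.24 - j9.778 Ω = 58.07∠-9.7° Ω.

Z = 57.24 - j9.778 Ω = 58.07∠-9.7° Ω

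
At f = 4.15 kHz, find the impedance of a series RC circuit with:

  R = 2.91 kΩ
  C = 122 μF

Step 1 — Angular frequency: ω = 2π·f = 2π·4150 = 2.608e+04 rad/s.
Step 2 — Component impedances:
  R: Z = R = 2910 Ω
  C: Z = 1/(jωC) = -j/(ω·C) = 0 - j0.3143 Ω
Step 3 — Series combination: Z_total = R + C = 2910 - j0.3143 Ω = 2910∠-0.0° Ω.

Z = 2910 - j0.3143 Ω = 2910∠-0.0° Ω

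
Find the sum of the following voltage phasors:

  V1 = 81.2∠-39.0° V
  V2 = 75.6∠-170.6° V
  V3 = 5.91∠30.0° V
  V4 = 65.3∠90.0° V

Step 1 — Convert each phasor to rectangular form:
  V1 = 81.2·(cos(-39.0°) + j·sin(-39.0°)) = 63.1 - j51.1 V
  V2 = 75.6·(cos(-170.6°) + j·sin(-170.6°)) = -74.58 - j12.35 V
  V3 = 5.91·(cos(30.0°) + j·sin(30.0°)) = 5.118 + j2.955 V
  V4 = 65.3·(cos(90.0°) + j·sin(90.0°)) = 0 + j65.3 V
Step 2 — Sum components: V_total = -6.362 + j4.807 V.
Step 3 — Convert to polar: |V_total| = 7.974 V, ∠V_total = 142.9°.

V_total = 7.974∠142.9° V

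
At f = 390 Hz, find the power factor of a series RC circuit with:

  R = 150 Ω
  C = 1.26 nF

Step 1 — Angular frequency: ω = 2π·f = 2π·390 = 2450 rad/s.
Step 2 — Component impedances:
  R: Z = R = 150 Ω
  C: Z = 1/(jωC) = -j/(ω·C) = 0 - j3.239e+05 Ω
Step 3 — Series combination: Z_total = R + C = 150 - j3.239e+05 Ω = 3.239e+05∠-90.0° Ω.
Step 4 — Power factor: PF = cos(φ) = Re(Z)/|Z| = 150/3.239e+05 = 0.0004631.
Step 5 — Type: Im(Z) = -3.239e+05 ⇒ leading (phase φ = -90.0°).

PF = 0.0004631 (leading, φ = -90.0°)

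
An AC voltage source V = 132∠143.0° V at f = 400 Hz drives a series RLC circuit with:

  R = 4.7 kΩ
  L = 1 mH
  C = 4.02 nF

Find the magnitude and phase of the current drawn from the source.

Step 1 — Angular frequency: ω = 2π·f = 2π·400 = 2513 rad/s.
Step 2 — Component impedances:
  R: Z = R = 4700 Ω
  L: Z = jωL = j·2513·0.001 = 0 + j2.513 Ω
  C: Z = 1/(jωC) = -j/(ω·C) = 0 - j9.898e+04 Ω
Step 3 — Series combination: Z_total = R + L + C = 4700 - j9.897e+04 Ω = 9.909e+04∠-87.3° Ω.
Step 4 — Source phasor: V = 132∠143.0° V = -105.4 + j79.44 V.
Step 5 — Ohm's law: I = V / Z_total = (-105.4 + j79.44) / (4700 - j9.897e+04) = -0.0008513 - j0.001025 A.
Step 6 — Convert to polar: |I| = 0.001332 A, ∠I = -129.7°.

I = 0.001332∠-129.7° A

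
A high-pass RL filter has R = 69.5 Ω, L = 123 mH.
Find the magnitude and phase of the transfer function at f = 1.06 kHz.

Step 1 — Angular frequency: ω = 2π·1060 = 6660 rad/s.
Step 2 — Transfer function: H(jω) = jωL/(R + jωL).
Step 3 — Numerator jωL = j·819.2; denominator R + jωL = 69.5 + j819.2.
Step 4 — H = 0.9929 + j0.08423.
Step 5 — Magnitude: |H| = 0.9964 (-0.0 dB); phase: φ = 4.8°.

|H| = 0.9964 (-0.0 dB), φ = 4.8°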